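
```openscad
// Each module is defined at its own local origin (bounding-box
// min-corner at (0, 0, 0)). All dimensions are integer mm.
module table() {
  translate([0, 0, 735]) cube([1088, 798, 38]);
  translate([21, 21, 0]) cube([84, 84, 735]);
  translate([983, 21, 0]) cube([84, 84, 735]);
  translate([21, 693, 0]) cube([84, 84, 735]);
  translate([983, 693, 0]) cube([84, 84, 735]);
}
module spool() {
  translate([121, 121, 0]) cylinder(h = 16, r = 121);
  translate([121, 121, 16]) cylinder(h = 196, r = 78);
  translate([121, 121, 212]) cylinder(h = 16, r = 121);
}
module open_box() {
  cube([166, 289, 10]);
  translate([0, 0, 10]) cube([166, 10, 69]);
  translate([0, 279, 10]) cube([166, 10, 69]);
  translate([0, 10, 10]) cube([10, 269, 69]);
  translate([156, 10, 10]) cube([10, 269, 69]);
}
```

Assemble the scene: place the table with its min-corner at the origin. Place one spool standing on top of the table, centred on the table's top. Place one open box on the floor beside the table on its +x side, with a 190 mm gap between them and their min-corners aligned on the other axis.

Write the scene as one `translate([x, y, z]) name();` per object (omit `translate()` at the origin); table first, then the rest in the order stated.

table();
translate([423, 278, 773]) spool();
translate([1278, 0, 0]) open_box();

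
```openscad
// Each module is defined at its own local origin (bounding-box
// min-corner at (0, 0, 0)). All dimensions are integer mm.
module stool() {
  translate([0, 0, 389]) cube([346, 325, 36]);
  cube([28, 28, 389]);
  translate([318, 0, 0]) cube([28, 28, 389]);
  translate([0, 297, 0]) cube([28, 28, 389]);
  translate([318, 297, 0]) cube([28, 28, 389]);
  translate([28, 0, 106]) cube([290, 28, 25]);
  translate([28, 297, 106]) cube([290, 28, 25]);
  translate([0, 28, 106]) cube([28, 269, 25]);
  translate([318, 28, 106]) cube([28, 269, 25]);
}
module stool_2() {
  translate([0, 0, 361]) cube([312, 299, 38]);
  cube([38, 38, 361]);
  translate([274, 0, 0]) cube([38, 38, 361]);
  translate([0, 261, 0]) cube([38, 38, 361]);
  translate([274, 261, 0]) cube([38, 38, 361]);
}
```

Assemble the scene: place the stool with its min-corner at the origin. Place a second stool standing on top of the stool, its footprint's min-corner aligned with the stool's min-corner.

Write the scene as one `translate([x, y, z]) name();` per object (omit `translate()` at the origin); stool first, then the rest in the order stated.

stool();
translate([0, 0, 425]) stool_2();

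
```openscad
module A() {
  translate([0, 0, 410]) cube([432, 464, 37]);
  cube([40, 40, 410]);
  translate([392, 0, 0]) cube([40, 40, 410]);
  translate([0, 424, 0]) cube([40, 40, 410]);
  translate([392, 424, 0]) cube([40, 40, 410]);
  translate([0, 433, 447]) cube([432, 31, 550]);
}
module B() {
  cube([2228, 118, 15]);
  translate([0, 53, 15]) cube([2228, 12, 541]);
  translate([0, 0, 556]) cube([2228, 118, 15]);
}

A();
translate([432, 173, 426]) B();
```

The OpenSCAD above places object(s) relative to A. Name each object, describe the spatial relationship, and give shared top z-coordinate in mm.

Both tops at z = 997 mm.

A is a chair. B is an I-beam. The I-beam is beside the chair with their tops flush at z = 997. The shared top z-coordinate is 997 mm.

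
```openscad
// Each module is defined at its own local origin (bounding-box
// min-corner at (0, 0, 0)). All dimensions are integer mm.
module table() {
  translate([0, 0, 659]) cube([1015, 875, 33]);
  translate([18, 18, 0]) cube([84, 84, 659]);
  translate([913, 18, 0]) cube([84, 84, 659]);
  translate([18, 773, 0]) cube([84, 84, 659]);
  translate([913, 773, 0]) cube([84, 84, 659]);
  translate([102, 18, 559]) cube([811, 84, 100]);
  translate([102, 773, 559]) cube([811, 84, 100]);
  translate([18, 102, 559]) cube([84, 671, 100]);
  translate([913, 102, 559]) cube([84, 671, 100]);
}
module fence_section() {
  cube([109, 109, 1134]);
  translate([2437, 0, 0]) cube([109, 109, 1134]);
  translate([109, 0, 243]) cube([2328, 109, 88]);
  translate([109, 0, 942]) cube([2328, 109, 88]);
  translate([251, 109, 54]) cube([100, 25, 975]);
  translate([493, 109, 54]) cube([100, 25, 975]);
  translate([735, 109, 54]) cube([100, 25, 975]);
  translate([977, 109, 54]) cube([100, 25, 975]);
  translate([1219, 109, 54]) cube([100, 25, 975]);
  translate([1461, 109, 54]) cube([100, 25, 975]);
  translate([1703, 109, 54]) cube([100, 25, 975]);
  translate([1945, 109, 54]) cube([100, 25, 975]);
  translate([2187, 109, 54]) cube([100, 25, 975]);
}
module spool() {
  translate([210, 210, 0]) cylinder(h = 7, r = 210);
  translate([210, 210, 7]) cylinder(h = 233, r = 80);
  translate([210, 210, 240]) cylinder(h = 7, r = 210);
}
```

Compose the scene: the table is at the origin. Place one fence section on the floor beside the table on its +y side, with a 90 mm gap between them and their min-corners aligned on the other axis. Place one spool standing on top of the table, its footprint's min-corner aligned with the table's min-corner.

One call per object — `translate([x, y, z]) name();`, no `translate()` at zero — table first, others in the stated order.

table();
translate([0, 965, 0]) fence_section();
translate([0, 0, 692]) spool();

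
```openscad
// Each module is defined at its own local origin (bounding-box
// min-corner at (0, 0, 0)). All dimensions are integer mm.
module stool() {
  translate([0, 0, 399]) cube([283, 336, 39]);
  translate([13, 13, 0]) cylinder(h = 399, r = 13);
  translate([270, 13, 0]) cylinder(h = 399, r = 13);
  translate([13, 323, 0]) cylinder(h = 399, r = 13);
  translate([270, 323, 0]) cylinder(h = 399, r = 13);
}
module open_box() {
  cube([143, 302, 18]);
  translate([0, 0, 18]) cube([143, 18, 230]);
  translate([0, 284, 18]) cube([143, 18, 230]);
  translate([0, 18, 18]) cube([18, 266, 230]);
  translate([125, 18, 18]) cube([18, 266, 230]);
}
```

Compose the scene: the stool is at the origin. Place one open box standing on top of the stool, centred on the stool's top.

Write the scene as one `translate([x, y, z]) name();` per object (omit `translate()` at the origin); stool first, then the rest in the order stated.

stool();
translate([70, 17, 438]) open_box();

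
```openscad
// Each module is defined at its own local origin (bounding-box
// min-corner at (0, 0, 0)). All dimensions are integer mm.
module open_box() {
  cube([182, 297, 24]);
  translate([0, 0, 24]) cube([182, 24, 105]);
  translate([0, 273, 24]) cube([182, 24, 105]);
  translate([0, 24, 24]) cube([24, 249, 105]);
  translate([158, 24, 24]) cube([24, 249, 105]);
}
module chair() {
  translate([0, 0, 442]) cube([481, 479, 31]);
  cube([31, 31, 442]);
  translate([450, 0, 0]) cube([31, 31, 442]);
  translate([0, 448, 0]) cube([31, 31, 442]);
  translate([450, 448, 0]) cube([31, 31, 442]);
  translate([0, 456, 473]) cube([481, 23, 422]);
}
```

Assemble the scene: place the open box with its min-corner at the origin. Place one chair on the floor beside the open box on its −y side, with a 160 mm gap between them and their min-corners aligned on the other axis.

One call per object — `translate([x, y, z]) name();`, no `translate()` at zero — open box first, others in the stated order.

open_box();
translate([0, -639, 0]) chair();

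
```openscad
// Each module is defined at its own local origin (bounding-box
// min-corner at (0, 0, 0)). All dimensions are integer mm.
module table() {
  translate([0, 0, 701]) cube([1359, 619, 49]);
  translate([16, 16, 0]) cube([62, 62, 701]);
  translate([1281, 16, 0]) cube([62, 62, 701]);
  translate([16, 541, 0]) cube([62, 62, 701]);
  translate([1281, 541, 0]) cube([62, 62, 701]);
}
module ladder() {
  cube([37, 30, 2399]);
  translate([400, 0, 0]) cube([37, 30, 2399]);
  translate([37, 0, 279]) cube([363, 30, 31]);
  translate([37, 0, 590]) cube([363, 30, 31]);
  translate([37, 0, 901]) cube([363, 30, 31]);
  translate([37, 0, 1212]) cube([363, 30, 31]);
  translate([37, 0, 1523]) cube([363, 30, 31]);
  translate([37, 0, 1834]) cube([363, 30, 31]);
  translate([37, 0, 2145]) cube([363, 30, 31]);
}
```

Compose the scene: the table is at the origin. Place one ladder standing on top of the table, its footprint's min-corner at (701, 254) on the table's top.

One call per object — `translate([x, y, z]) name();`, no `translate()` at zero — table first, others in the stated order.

table();
translate([701, 254, 750]) ladder();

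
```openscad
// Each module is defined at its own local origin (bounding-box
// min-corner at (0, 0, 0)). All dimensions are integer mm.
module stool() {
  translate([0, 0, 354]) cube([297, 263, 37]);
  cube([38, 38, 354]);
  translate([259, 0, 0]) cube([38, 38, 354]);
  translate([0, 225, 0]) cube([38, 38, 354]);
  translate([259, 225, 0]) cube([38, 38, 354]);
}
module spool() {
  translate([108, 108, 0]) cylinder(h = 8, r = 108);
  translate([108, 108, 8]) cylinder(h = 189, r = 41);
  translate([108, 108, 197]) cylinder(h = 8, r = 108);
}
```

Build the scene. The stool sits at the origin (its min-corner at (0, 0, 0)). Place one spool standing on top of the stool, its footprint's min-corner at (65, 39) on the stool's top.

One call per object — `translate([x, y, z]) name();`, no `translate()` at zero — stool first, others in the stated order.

stool();
translate([65, 39, 391]) spool();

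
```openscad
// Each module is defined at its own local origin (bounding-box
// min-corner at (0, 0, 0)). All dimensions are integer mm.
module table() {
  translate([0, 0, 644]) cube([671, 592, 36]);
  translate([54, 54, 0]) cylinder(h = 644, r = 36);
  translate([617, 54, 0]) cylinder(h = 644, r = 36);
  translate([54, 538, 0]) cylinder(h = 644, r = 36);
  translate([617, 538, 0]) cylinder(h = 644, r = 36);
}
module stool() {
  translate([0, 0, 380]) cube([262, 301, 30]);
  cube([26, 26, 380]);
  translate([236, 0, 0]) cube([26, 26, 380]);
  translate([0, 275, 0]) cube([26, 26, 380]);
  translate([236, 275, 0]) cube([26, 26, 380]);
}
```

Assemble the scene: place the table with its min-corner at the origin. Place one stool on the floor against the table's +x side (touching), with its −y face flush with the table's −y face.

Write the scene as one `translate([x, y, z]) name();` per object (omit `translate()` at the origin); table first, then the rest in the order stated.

table();
translate([671, 0, 0]) stool();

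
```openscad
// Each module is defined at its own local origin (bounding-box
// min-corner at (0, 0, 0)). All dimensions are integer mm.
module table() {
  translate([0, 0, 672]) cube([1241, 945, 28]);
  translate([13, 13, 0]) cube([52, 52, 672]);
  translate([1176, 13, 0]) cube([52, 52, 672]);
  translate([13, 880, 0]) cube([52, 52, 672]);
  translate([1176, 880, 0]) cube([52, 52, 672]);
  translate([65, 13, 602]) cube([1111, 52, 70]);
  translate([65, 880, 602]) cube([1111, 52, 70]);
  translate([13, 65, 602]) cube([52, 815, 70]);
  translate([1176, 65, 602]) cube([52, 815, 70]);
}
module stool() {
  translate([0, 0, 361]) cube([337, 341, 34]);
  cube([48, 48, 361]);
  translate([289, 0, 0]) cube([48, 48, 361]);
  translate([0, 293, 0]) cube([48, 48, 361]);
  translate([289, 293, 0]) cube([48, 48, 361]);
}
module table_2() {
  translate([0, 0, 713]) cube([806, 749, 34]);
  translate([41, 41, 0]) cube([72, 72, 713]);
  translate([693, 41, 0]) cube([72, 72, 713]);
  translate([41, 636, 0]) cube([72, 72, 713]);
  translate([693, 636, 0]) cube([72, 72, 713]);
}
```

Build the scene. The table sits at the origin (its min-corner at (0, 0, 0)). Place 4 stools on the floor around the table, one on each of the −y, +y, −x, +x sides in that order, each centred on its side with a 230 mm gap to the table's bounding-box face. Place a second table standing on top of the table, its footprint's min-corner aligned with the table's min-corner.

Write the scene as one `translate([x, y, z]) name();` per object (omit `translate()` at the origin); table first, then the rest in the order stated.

table();
translate([452, -571, 0]) stool();
translate([452, 1175, 0]) stool();
translate([-567, 302, 0]) stool();
translate([1471, 302, 0]) stool();
translate([0, 0, 700]) table_2();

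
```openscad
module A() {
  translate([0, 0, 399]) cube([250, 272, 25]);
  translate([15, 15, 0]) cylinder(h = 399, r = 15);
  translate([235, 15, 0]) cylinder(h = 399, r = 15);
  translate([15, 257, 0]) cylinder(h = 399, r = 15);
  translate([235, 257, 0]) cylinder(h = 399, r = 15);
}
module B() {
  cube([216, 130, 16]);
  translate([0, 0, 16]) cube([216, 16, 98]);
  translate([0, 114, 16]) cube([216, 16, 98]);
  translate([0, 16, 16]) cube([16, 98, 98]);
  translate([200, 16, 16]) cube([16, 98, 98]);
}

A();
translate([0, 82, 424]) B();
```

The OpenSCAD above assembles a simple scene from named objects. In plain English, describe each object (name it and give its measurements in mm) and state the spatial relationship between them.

A is a four-legged stool. The seat is a 250×272×25 mm slab whose top surface is at z = 424 mm; four round legs, each 30 mm in diameter, run from the floor (z = 0) to the underside of the seat, each leg's axis is inset half a diameter from the nearest pair of seat edges (so the leg's bounding box is flush with the corner).

B is an open storage box with external size 216×130×114 mm and wall thickness 16 mm (the base is also 16 mm thick). The base covers the whole footprint; the four walls stand on the base, with the y-facing walls full-width and the x-facing walls fitting between their inner faces.

The open box is on top of the stool.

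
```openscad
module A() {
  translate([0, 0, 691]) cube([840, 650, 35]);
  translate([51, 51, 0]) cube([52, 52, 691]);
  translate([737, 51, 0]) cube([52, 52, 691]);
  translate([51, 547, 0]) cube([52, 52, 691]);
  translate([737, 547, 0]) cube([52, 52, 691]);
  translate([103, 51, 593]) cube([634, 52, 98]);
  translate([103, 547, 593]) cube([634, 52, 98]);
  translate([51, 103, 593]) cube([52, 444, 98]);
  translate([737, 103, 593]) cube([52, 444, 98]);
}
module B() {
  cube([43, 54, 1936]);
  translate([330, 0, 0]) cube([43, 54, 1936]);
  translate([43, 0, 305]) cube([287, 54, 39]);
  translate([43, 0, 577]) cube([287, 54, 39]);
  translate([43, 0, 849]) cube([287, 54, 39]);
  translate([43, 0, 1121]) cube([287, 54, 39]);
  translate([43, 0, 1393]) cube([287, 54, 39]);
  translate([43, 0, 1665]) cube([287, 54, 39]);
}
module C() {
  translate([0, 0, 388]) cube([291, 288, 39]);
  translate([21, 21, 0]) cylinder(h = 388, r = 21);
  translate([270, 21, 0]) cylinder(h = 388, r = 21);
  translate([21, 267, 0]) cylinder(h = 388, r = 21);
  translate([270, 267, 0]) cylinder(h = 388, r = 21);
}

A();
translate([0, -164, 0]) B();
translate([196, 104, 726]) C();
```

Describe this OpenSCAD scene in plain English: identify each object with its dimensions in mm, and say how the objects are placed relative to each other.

A is a rectangular dining table. The top is 840×650×35 mm with its upper surface at z = 726 mm. It stands on four 52×52 mm square legs, each inset 51 mm from the nearest pair of top edges, running from the floor to the underside of the top. Four apron rails, 52 mm thick and 98 mm tall, run between adjacent legs with their top edges flush with the underside of the top and their outer faces flush with the legs' outer faces.

B is a wooden ladder with two side rails of 43×54 mm section and 1936 mm height, set 373 mm apart overall. Between them run 6 rectangular rungs (54 mm deep, 39 mm thick), front faces flush with the rails' −y face. The bottom of the first rung is 305 mm above the floor and each subsequent rung is 272 mm higher than the one below.

C is a four-legged stool. The seat is a 291×288×39 mm slab whose top surface is at z = 427 mm; four round legs, each 42 mm in diameter, run from the floor (z = 0) to the underside of the seat, each leg's axis is inset half a diameter from the nearest pair of seat edges (so the leg's bounding box is flush with the corner).

The ladder is on the floor beside the table on its −y side. The stool is on top of the table.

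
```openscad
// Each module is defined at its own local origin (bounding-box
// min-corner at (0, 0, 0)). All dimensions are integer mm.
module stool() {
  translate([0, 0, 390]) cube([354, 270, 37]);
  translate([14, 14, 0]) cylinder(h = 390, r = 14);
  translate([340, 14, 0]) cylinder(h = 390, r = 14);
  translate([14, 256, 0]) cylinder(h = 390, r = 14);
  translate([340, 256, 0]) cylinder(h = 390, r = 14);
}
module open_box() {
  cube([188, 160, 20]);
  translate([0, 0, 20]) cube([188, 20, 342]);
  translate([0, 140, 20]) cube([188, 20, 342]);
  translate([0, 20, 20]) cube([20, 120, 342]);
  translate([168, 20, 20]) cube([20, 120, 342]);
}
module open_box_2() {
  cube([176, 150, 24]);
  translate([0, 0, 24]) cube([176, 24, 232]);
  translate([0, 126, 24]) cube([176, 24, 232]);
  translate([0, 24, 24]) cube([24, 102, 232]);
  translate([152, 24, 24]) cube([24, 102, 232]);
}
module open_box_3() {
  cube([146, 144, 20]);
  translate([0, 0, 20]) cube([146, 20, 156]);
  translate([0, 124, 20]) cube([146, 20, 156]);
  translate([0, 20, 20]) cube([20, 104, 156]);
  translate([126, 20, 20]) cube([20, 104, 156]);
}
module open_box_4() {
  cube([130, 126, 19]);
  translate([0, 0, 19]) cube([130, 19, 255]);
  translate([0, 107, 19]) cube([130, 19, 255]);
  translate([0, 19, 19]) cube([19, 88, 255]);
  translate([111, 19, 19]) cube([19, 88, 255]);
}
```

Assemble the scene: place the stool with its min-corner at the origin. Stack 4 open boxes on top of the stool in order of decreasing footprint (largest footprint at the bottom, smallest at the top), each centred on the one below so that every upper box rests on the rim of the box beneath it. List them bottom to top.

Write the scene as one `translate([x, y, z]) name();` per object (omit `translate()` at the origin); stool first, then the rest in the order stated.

stool();
translate([83, 55, 427]) open_box();
translate([89, 60, 789]) open_box_2();
translate([104, 63, 1045]) open_box_3();
translate([112, 72, 1221]) open_box_4();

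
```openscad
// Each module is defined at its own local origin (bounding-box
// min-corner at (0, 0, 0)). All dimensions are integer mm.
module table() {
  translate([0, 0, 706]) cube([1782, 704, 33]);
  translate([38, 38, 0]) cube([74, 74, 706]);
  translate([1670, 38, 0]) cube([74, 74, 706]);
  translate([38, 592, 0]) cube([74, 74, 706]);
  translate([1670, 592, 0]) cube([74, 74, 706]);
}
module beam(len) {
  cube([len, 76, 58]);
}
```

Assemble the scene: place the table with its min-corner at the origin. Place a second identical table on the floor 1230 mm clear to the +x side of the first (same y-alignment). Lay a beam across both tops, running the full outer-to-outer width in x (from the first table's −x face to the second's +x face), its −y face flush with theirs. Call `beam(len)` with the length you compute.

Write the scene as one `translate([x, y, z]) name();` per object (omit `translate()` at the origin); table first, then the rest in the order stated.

table();
translate([3012, 0, 0]) table();
translate([0, 0, 739]) beam(4794);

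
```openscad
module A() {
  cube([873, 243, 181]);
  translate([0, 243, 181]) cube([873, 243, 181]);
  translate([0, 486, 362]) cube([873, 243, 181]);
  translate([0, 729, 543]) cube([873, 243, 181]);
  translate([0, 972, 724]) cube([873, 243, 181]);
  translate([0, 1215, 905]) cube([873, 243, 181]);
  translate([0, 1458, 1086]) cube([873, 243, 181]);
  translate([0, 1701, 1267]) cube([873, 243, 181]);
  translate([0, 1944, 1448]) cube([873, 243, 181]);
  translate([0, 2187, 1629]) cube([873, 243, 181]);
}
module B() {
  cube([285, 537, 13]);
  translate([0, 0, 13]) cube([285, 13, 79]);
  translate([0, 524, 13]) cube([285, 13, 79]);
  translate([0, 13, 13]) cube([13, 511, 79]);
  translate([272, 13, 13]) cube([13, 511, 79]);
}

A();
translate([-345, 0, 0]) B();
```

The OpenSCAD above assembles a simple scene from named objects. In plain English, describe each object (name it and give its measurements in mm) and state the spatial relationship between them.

A is a run of 10 identical solid stair steps. Each tread is 873×243 mm and each step block is 181 mm high. Step 1 rests on the floor; step k is offset from step 1 by (k−1)×243 mm in y and (k−1)×181 mm in z.

B is an open-topped rectangular box: outside dimensions 285×537×92 mm, with a uniform wall and base thickness of 13 mm. The base is a full 285×537 slab on the floor; four walls sit on top of the base. The front and back walls (the −y and +y sides) span the full width; the two side walls fit between them.

The open box is on the floor beside the staircase on its −x side.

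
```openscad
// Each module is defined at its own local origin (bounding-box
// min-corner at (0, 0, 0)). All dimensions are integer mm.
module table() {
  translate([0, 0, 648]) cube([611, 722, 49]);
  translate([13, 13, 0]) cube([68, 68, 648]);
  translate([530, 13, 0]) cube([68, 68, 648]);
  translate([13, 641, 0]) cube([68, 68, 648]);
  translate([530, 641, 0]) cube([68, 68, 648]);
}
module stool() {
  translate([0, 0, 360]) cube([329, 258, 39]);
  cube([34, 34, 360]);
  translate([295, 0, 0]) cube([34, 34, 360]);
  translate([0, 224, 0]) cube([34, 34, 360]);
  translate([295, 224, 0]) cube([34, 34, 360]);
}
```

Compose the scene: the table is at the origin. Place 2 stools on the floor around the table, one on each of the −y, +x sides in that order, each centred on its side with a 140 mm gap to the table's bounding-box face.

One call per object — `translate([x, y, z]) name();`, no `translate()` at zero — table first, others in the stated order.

table();
translate([141, -398, 0]) stool();
translate([751, 232, 0]) stool();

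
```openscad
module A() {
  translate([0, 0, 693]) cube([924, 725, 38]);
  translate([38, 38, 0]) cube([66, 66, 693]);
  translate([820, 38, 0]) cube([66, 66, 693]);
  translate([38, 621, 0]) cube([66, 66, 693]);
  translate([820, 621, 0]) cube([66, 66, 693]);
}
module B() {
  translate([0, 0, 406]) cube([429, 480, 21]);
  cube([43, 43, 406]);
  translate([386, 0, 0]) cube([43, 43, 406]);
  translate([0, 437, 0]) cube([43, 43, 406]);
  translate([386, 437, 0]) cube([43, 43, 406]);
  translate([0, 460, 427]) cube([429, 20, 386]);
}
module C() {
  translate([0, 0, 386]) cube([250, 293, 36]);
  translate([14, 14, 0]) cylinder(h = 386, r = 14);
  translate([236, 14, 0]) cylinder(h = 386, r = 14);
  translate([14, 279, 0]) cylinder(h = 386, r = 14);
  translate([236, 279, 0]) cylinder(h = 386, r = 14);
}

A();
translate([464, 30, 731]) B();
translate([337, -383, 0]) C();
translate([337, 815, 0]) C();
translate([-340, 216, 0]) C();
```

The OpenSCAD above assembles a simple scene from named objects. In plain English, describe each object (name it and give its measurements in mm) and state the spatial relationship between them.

A is a table: top 924 mm (x) × 725 mm (y), 38 mm thick, upper face at z = 731 mm, on four 66×66 mm square legs, each inset 38 mm from the nearest pair of top edges, running from z = 0 to the bottom of the top.

B is a chair. The seat is a 429×480×21 mm slab with its top at z = 427 mm, on four 43×43 mm corner legs (flush with the seat edges, standing on z = 0). A flat backrest 20 mm thick, 386 mm tall, spans the full seat width and rises from the seat top along its +y edge, rear face flush with the rear of the seat.

C is a four-legged stool. The seat is a 250×293×36 mm slab whose top surface is at z = 422 mm; four round legs, each 28 mm in diameter, run from the floor (z = 0) to the underside of the seat, each leg's axis is inset half a diameter from the nearest pair of seat edges (so the leg's bounding box is flush with the corner).

The chair is on top of the table. Three stools sit around the table at the −y, +y, −x sides.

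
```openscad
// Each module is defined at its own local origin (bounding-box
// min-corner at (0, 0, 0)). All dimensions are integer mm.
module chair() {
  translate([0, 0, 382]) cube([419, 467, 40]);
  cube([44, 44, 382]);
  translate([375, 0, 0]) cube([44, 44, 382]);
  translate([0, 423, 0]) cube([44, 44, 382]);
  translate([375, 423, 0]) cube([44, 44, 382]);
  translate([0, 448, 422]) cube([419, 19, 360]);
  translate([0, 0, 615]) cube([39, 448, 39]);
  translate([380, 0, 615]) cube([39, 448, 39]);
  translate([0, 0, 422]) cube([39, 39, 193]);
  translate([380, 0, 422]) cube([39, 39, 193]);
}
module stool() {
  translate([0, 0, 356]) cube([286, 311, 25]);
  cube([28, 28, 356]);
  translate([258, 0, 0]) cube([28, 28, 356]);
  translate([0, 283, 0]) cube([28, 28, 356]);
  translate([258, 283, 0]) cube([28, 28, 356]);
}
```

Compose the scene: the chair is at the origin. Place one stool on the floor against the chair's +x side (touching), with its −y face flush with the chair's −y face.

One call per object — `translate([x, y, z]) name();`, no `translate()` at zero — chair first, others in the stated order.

chair();
translate([419, 0, 0]) stool();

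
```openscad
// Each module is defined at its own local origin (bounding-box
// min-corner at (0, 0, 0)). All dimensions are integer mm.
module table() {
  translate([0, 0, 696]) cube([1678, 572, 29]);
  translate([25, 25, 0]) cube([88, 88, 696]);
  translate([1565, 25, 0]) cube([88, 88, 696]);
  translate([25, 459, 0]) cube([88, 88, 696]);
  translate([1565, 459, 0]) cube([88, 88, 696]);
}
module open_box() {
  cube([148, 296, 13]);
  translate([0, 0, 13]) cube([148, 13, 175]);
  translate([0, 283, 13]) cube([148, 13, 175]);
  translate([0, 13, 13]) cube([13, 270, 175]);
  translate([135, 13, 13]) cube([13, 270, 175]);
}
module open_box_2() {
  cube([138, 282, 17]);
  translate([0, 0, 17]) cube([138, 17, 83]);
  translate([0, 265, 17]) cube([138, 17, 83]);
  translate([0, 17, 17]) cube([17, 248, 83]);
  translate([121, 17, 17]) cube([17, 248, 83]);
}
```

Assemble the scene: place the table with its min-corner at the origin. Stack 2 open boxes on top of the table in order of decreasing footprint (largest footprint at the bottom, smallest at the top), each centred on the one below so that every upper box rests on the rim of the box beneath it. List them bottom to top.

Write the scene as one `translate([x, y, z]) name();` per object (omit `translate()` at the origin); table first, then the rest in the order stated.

table();
translate([765, 138, 725]) open_box();
translate([770, 145, 913]) open_box_2();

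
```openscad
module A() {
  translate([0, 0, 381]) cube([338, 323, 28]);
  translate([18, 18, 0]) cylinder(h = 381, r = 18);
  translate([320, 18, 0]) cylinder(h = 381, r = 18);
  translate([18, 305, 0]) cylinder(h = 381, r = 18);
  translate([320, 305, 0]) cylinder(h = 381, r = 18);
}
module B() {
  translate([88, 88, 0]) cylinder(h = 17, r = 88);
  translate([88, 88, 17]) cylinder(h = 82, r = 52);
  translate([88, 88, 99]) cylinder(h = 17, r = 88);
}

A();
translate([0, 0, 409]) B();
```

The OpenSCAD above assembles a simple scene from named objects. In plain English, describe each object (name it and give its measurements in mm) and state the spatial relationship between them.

A is a four-legged stool. The seat is 338×323 mm, 28 mm thick, top at z = 409 mm. It stands on four round legs, each 36 mm in diameter, from z = 0 to the seat underside, each leg's axis is inset half a diameter from the nearest pair of seat edges (so the leg's bounding box is flush with the corner).

B is a spool: two coaxial disc flanges of radius 88 mm and thickness 17 mm, joined by a core cylinder of radius 52 mm and height 82 mm. The lower flange rests on z = 0 and the three cylinders share a vertical axis.

The spool is on top of the stool.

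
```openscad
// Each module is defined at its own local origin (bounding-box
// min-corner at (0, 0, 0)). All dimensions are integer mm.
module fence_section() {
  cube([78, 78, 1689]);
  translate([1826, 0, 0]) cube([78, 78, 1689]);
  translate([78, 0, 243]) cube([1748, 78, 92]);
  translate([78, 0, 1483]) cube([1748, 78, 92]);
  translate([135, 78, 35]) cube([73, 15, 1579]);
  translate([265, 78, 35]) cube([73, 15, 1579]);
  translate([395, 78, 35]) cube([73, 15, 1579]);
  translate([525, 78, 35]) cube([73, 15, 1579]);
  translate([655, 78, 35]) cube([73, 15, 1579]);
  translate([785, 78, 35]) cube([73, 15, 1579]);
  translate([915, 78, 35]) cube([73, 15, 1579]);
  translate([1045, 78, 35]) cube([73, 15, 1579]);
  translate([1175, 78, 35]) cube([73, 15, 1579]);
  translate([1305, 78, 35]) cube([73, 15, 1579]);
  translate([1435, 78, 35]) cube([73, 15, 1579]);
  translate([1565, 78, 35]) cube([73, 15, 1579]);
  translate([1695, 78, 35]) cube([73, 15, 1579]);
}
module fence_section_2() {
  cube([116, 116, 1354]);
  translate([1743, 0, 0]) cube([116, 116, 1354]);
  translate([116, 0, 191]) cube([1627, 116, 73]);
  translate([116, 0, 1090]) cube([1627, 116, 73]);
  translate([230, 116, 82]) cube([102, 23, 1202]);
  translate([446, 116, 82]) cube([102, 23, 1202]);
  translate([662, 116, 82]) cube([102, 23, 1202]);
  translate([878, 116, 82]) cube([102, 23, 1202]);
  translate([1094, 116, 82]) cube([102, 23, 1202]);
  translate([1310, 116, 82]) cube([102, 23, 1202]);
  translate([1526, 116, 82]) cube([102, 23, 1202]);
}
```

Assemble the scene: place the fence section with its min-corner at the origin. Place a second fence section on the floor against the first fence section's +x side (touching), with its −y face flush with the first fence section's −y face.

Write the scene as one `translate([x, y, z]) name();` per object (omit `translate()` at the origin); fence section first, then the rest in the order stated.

fence_section();
translate([1904, 0, 0]) fence_section_2();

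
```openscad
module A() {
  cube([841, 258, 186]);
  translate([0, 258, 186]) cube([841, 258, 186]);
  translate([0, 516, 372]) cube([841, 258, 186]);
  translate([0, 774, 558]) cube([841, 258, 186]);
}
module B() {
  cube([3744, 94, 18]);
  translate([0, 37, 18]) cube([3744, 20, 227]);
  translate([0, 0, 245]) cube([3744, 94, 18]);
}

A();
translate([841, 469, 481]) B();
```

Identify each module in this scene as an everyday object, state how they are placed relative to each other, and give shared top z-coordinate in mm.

A is a staircase. B is an I-beam. The I-beam is beside the staircase with their tops flush at z = 744. The shared top z-coordinate is 744 mm.

Both tops at z = 744 mm.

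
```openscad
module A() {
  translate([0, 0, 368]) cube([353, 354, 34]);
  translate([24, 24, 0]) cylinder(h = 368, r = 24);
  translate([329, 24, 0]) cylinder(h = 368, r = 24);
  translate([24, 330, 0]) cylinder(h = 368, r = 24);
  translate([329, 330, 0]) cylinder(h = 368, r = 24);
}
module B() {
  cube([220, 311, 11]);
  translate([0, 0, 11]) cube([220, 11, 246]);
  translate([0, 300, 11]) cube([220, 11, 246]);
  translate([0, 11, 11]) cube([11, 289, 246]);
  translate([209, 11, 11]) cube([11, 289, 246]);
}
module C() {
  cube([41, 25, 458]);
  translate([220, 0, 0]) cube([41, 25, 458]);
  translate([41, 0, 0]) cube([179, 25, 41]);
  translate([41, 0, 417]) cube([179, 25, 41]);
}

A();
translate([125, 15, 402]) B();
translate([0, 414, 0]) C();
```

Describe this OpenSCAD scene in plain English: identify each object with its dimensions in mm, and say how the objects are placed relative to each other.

A is a simple wooden stool: a rectangular seat 353 mm (x) by 354 mm (y), 34 mm thick, top face at z = 402 mm, on four round legs, each 48 mm in diameter. The legs rest on z = 0, each leg's axis is inset half a diameter from the nearest pair of seat edges (so the leg's bounding box is flush with the corner).

B is an open-topped rectangular box: outside dimensions 220×311×257 mm, with a uniform wall and base thickness of 11 mm. The base is a full 220×311 slab on the floor; four walls sit on top of the base. The front and back walls (the −y and +y sides) span the full width; the two side walls fit between them.

C is a rectangular picture frame lying in the x–z plane (depth along y). The opening is 179 mm wide (x) by 376 mm tall (z), surrounded by a border 41 mm wide on all four sides. The frame is 25 mm deep and is made of two full-height vertical stiles with two horizontal rails fitted between them.

The open box is on top of the stool. The picture frame is on the floor beside the stool on its +y side.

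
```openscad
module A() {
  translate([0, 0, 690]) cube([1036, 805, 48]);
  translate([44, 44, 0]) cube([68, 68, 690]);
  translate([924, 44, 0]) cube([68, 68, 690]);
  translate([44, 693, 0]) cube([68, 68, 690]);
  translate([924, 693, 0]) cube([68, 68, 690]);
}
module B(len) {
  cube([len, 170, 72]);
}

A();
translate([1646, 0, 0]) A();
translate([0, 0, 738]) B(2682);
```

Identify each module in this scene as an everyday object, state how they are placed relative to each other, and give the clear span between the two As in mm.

A is a table. B is a beam. A beam spans the tops of two tables. The clear span between the two tables is 610 mm.

Second table starts at x = 1646; first ends at x = 1036; clear span = 1646 − 1036 = 610 mm.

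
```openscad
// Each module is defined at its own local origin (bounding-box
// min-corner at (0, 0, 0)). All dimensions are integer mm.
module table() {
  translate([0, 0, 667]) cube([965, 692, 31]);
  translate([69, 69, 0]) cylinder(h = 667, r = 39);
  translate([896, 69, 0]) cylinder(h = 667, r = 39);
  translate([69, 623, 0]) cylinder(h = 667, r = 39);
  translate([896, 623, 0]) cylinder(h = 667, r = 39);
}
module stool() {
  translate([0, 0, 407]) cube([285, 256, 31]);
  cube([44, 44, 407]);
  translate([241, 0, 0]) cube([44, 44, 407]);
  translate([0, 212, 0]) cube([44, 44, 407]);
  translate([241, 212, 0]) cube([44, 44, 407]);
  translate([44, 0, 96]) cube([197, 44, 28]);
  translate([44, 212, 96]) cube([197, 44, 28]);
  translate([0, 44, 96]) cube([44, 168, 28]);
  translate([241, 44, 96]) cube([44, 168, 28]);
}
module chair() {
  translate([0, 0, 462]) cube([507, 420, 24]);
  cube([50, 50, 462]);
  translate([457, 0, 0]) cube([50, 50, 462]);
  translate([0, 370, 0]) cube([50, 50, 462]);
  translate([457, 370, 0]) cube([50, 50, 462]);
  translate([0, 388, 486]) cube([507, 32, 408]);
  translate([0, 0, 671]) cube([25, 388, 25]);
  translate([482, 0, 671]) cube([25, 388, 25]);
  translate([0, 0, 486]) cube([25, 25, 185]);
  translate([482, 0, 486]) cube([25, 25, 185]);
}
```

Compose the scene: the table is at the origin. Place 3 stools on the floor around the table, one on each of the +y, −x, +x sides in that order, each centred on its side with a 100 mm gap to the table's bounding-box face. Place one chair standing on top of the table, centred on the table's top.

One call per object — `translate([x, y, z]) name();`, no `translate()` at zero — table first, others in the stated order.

table();
translate([340, 792, 0]) stool();
translate([-385, 218, 0]) stool();
translate([1065, 218, 0]) stool();
translate([229, 136, 698]) chair();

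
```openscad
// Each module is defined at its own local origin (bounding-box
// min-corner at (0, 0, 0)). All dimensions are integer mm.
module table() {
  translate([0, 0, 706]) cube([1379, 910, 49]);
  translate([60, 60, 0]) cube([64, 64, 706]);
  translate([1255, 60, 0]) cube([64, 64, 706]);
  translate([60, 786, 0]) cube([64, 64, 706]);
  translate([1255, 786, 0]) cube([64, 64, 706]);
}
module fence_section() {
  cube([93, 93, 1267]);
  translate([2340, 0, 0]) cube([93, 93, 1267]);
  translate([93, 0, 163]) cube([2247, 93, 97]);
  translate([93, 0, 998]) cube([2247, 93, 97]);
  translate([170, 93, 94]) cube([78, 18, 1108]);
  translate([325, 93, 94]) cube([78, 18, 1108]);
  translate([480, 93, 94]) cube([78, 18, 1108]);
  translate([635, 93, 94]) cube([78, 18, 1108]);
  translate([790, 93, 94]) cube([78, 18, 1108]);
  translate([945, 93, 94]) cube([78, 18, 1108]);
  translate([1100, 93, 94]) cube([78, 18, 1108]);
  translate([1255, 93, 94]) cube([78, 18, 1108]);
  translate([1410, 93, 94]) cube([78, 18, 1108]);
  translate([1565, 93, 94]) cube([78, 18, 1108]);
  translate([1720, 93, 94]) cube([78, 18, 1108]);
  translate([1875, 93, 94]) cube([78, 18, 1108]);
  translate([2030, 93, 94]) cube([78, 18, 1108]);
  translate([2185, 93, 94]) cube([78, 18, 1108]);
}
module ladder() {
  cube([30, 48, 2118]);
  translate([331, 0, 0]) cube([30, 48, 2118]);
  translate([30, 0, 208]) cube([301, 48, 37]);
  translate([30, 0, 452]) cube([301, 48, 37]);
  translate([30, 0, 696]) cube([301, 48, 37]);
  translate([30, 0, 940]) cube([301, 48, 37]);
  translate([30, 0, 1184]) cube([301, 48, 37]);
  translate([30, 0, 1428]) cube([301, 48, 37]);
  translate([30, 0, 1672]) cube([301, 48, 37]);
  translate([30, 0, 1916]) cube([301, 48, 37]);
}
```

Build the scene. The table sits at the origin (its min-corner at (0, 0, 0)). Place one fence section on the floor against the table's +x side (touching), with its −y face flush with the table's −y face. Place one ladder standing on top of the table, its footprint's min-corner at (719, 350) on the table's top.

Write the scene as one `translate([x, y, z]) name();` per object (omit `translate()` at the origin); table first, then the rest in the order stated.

table();
translate([1379, 0, 0]) fence_section();
translate([719, 350, 755]) ladder();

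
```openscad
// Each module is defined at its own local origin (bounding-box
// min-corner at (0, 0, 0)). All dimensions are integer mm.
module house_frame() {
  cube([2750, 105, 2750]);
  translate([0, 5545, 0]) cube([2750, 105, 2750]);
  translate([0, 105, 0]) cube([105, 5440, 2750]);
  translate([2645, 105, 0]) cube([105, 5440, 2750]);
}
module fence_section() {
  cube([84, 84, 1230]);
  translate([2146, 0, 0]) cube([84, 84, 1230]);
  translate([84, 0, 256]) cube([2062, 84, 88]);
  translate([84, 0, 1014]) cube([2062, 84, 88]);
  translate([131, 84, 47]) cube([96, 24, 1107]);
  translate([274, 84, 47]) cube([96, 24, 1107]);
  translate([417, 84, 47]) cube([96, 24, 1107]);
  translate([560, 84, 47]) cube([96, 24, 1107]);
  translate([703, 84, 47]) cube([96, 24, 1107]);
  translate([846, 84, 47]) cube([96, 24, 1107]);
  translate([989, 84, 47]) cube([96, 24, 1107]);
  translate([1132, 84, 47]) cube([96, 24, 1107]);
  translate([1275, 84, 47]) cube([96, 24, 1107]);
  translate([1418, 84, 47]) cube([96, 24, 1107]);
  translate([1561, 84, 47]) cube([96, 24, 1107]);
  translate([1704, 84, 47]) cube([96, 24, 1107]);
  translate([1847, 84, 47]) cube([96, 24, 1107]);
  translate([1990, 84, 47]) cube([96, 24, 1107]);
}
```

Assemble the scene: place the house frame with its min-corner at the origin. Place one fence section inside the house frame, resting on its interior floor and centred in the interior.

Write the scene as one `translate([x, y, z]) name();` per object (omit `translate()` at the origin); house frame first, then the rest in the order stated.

house_frame();
translate([260, 2771, 0]) fence_section();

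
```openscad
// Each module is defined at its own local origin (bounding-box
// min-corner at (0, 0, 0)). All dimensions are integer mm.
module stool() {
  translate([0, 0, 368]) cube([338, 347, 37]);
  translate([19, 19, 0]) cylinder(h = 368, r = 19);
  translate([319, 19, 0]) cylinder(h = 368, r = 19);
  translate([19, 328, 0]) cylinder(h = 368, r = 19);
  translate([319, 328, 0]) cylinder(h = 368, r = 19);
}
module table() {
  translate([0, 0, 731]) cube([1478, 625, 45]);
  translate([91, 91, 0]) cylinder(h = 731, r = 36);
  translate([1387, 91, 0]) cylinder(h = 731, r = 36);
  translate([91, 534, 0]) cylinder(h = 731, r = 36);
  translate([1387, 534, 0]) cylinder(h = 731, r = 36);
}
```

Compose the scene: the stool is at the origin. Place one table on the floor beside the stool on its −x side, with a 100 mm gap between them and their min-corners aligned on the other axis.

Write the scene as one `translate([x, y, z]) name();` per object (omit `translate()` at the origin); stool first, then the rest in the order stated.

stool();
translate([-1578, 0, 0]) table();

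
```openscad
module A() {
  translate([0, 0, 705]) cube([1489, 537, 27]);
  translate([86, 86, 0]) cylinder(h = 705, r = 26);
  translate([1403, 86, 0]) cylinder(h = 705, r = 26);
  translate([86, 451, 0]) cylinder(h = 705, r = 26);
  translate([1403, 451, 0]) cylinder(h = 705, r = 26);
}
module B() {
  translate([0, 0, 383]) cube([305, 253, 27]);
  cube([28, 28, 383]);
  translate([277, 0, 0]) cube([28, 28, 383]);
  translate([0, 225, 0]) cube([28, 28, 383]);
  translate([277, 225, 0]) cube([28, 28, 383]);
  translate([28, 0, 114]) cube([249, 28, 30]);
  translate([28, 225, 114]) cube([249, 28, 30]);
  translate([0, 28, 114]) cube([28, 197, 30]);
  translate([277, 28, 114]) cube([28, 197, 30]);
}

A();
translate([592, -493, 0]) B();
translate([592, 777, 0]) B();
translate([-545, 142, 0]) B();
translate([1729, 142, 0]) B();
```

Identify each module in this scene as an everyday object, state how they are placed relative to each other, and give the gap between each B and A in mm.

A is a table. B is a stool. Four stools sit around the table at the −y, +y, −x, +x sides. The gap between each stool and the table is 240 mm.

Each stool's nearest face is 240 mm from the table's bounding box.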